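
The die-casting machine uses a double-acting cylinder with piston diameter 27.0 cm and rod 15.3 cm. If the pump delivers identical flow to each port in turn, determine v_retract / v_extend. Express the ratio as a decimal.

Cap-side area A_cap = π/4 × (27.0 cm)² = 572.6 cm^2
Rod-side annular area A_ann = π/4 × (27.0² − 15.3²) = 388.7 cm^2
For equal Q, v ∝ 1/A, so v_ret/v_ext = A_cap/A_ann.

v_ret/v_ext ≈ 1.47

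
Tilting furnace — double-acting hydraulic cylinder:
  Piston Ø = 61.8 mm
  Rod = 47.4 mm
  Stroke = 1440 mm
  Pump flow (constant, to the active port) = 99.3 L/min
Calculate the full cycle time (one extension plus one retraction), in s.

t ≈ 3.68 s

Cap-side area A_cap = π/4 × (61.8 mm)² = 3000 mm^2
Rod-side annular area A_ann = π/4 × (61.8² − 47.4²) = 1235 mm^2
t_ext = A_cap·L/Q = 2.610 s
t_ret = A_ann·L/Q = 1.075 s
t_cycle = t_ext + t_ret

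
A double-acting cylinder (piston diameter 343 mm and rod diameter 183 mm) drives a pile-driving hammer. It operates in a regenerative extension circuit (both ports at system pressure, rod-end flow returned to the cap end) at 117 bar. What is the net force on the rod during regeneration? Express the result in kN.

With equal pressure on both faces, forces on the annular region cancel; the net push is pressure × rod cross-section.
Rod cross-section A_rod = π/4 × (183 mm)² = 26300 mm^2
F = P × A_rod

F ≈ 308 kN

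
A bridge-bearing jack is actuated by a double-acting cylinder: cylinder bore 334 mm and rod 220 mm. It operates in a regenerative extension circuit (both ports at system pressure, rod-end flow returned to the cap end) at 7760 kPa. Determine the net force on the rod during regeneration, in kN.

With equal pressure on both faces, forces on the annular region cancel; the net push is pressure × rod cross-section.
Rod cross-section A_rod = π/4 × (220 mm)² = 38010 mm^2
F = P × A_rod

F ≈ 295 kN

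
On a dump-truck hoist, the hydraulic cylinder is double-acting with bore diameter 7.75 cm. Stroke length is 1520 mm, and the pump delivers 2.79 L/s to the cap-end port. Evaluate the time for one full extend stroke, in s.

t ≈ 2.57 s

Cap-side area A_cap = π/4 × (7.75 cm)² = 47.17 cm^2
Swept volume V = A × L; t = V / Q = A·L / Q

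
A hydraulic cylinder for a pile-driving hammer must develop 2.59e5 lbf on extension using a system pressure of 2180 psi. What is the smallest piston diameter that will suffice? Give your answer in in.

Extension force acts on the full piston face: F = P × (π/4)D².
D = √(4F / (πP)) = √(4 × 2.59e5 lbf / (π × 2180 psi))

D ≈ 12.3 in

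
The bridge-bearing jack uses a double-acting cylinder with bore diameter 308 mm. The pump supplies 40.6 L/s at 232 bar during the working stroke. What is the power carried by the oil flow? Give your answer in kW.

W ≈ 942 kW

Hydraulic power = P × Q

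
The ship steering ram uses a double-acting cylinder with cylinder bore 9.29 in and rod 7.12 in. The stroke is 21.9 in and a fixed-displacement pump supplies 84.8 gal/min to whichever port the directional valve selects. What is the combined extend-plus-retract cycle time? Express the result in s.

Cap-side area A_cap = π/4 × (9.29 in)² = 67.78 in^2
Rod-side annular area A_ann = π/4 × (9.29² − 7.12²) = 27.97 in^2
t_ext = A_cap·L/Q = 4.547 s
t_ret = A_ann·L/Q = 1.876 s
t_cycle = t_ext + t_ret

t ≈ 6.42 s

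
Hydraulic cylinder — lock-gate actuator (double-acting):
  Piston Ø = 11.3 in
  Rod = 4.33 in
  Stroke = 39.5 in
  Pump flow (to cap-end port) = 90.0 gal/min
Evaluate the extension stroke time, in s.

Cap-side area A_cap = π/4 × (11.3 in)² = 100.3 in^2
Swept volume V = A × L; t = V / Q = A·L / Q

t ≈ 11.4 s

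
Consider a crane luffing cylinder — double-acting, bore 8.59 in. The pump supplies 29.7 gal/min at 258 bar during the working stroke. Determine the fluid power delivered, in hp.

Hydraulic power = P × Q

W ≈ 64.8 hp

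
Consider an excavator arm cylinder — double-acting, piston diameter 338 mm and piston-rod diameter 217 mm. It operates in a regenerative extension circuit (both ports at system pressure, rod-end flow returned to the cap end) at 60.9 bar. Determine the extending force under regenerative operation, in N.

F ≈ 2.25e5 N

With equal pressure on both faces, forces on the annular region cancel; the net push is pressure × rod cross-section.
Rod cross-section A_rod = π/4 × (217 mm)² = 36980 mm^2
F = P × A_rod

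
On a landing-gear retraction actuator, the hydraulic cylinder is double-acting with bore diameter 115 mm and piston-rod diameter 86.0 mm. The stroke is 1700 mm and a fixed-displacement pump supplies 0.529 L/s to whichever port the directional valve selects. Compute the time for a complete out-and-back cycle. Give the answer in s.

Cap-side area A_cap = π/4 × (115 mm)² = 10390 mm^2
Rod-side annular area A_ann = π/4 × (115² − 86.0²) = 4578 mm^2
t_ext = A_cap·L/Q = 33.38 s
t_ret = A_ann·L/Q = 14.71 s
t_cycle = t_ext + t_ret

t ≈ 48.1 s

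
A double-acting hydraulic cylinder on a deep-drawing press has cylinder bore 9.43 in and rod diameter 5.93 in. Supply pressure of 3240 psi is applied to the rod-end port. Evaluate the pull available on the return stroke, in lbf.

F ≈ 1.37e5 lbf

Rod-side annular area A_ann = π/4 × (9.43² − 5.93²) = 42.22 in^2
On retraction the pressure acts on the annular area (bore minus rod).
F = P × A_ann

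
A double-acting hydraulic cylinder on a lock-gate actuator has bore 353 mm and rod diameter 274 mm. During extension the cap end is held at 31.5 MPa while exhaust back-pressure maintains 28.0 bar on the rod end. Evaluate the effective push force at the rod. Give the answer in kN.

Cap-side area A_cap = π/4 × (353 mm)² = 97870 mm^2
Rod-side annular area A_ann = π/4 × (353² − 274²) = 38900 mm^2
Net thrust = P_cap·A_cap − P_rod·A_ann = 3083 kN − 108.9 kN

F ≈ 2970 kN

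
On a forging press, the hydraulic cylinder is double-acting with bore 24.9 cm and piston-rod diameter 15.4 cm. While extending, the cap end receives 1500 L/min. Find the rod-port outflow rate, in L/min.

Q_out ≈ 926 L/min

Cap-side area A_cap = π/4 × (24.9 cm)² = 487.0 cm^2
Rod-side annular area A_ann = π/4 × (24.9² − 15.4²) = 300.7 cm^2
Piston speed v = Q_in/A_cap; rod-end outflow Q_out = v × A_ann = Q_in × A_ann/A_cap.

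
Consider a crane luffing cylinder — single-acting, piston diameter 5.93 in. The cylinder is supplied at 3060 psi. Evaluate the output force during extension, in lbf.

Cap-side area A_cap = π/4 × (5.93 in)² = 27.62 in^2
F = P × A_cap = 3060 psi × A_cap

F ≈ 84500 lbf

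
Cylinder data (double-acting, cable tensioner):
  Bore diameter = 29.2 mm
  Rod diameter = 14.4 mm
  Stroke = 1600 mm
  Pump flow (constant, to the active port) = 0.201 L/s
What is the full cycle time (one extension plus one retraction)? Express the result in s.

t ≈ 9.36 s

Cap-side area A_cap = π/4 × (29.2 mm)² = 669.7 mm^2
Rod-side annular area A_ann = π/4 × (29.2² − 14.4²) = 506.8 mm^2
t_ext = A_cap·L/Q = 5.331 s
t_ret = A_ann·L/Q = 4.034 s
t_cycle = t_ext + t_ret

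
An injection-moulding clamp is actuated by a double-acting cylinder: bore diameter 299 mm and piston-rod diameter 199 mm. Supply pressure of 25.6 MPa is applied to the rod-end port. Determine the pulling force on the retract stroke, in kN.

F ≈ 1000 kN

Rod-side annular area A_ann = π/4 × (299² − 199²) = 39110 mm^2
On retraction the pressure acts on the annular area (bore minus rod).
F = P × A_ann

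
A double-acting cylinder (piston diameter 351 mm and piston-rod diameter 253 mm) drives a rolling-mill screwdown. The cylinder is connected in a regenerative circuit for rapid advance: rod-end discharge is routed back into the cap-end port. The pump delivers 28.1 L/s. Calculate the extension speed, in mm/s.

In regeneration the rod-end outflow joins the pump flow into the cap end, so the net volume the pump must supply per unit advance equals the rod cross-section area.
Rod cross-section A_rod = π/4 × (253 mm)² = 50270 mm^2
v = Q_pump / A_rod

v ≈ 559 mm/s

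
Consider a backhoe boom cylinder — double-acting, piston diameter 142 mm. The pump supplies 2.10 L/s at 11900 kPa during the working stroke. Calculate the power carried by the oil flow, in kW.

Hydraulic power = P × Q

W ≈ 25.0 kW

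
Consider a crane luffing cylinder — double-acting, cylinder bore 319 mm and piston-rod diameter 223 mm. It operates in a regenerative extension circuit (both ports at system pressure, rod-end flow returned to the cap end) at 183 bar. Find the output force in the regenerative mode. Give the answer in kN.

F ≈ 715 kN

With equal pressure on both faces, forces on the annular region cancel; the net push is pressure × rod cross-section.
Rod cross-section A_rod = π/4 × (223 mm)² = 39060 mm^2
F = P × A_rod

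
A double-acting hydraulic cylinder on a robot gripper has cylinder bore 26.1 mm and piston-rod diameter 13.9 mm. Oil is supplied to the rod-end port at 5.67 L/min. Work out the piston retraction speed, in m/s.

v ≈ 0.247 m/s

Rod-side annular area A_ann = π/4 × (26.1² − 13.9²) = 383.3 mm^2
Flow into the rod-end port fills the annular volume.
v = Q / A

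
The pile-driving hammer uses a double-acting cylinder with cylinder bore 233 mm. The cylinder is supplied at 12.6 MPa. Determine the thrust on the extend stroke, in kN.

Cap-side area A_cap = π/4 × (233 mm)² = 42640 mm^2
F = P × A_cap = 12.6 MPa × A_cap

F ≈ 537 kN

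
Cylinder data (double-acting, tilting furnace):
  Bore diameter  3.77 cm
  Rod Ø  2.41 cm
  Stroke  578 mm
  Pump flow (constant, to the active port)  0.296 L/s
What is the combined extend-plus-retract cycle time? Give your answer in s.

t ≈ 3.47 s

Cap-side area A_cap = π/4 × (3.77 cm)² = 11.16 cm^2
Rod-side annular area A_ann = π/4 × (3.77² − 2.41²) = 6.601 cm^2
t_ext = A_cap·L/Q = 2.180 s
t_ret = A_ann·L/Q = 1.289 s
t_cycle = t_ext + t_ret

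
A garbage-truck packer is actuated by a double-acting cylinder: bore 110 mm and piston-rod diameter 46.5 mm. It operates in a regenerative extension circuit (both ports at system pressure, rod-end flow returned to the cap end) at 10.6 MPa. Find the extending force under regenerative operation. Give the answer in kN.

With equal pressure on both faces, forces on the annular region cancel; the net push is pressure × rod cross-section.
Rod cross-section A_rod = π/4 × (46.5 mm)² = 1698 mm^2
F = P × A_rod

F ≈ 18.0 kN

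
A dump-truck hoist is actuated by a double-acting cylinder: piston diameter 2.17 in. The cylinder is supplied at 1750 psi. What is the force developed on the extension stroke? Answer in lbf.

F ≈ 6470 lbf

Cap-side area A_cap = π/4 × (2.17 in)² = 3.698 in^2
F = P × A_cap = 1750 psi × A_cap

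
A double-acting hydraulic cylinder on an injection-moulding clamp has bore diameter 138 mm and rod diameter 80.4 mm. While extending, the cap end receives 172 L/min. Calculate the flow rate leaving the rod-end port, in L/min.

Cap-side area A_cap = π/4 × (138 mm)² = 14960 mm^2
Rod-side annular area A_ann = π/4 × (138² − 80.4²) = 9880 mm^2
Piston speed v = Q_in/A_cap; rod-end outflow Q_out = v × A_ann = Q_in × A_ann/A_cap.

Q_out ≈ 114 L/min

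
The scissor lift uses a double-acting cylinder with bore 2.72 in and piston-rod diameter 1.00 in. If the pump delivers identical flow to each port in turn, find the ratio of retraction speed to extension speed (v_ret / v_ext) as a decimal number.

Cap-side area A_cap = π/4 × (2.72 in)² = 5.811 in^2
Rod-side annular area A_ann = π/4 × (2.72² − 1.00²) = 5.025 in^2
For equal Q, v ∝ 1/A, so v_ret/v_ext = A_cap/A_ann.

v_ret/v_ext ≈ 1.16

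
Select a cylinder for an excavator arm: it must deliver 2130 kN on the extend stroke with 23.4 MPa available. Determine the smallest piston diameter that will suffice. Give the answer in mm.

D ≈ 340 mm

Extension force acts on the full piston face: F = P × (π/4)D².
D = √(4F / (πP)) = √(4 × 2130 kN / (π × 23.4 MPa))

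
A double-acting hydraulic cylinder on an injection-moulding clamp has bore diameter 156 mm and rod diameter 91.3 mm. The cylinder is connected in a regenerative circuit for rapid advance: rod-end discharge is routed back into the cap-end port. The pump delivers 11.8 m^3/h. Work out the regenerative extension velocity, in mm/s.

In regeneration the rod-end outflow joins the pump flow into the cap end, so the net volume the pump must supply per unit advance equals the rod cross-section area.
Rod cross-section A_rod = π/4 × (91.3 mm)² = 6547 mm^2
v = Q_pump / A_rod

v ≈ 501 mm/s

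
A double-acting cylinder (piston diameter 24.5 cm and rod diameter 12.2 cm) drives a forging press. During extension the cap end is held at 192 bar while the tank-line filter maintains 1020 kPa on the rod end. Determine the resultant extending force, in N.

F ≈ 8.69e5 N

Cap-side area A_cap = π/4 × (24.5 cm)² = 471.4 cm^2
Rod-side annular area A_ann = π/4 × (24.5² − 12.2²) = 354.5 cm^2
Net thrust = P_cap·A_cap − P_rod·A_ann = 9.052e5 N − 36160 N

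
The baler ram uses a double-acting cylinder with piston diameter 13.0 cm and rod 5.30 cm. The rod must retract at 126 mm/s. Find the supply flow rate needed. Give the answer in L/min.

Q ≈ 83.7 L/min

Rod-side annular area A_ann = π/4 × (13.0² − 5.30²) = 110.7 cm^2
Q = A × v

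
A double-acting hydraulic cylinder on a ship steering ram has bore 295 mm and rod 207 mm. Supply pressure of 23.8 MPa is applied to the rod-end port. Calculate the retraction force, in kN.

F ≈ 826 kN

Rod-side annular area A_ann = π/4 × (295² − 207²) = 34700 mm^2
On retraction the pressure acts on the annular area (bore minus rod).
F = P × A_ann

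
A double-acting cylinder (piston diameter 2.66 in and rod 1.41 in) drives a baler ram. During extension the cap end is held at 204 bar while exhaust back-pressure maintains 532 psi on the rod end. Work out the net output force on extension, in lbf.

Cap-side area A_cap = π/4 × (2.66 in)² = 5.557 in^2
Rod-side annular area A_ann = π/4 × (2.66² − 1.41²) = 3.996 in^2
Net thrust = P_cap·A_cap − P_rod·A_ann = 16440 lbf − 2126 lbf

F ≈ 14300 lbf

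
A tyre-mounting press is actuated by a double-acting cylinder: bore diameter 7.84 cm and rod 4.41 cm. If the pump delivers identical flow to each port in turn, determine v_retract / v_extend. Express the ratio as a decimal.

v_ret/v_ext ≈ 1.46

Cap-side area A_cap = π/4 × (7.84 cm)² = 48.27 cm^2
Rod-side annular area A_ann = π/4 × (7.84² − 4.41²) = 33.00 cm^2
For equal Q, v ∝ 1/A, so v_ret/v_ext = A_cap/A_ann.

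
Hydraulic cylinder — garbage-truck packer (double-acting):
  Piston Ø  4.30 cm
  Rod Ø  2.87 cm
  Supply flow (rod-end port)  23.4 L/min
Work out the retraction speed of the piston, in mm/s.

Rod-side annular area A_ann = π/4 × (4.30² − 2.87²) = 8.053 cm^2
Flow into the rod-end port fills the annular volume.
v = Q / A

v ≈ 484 mm/s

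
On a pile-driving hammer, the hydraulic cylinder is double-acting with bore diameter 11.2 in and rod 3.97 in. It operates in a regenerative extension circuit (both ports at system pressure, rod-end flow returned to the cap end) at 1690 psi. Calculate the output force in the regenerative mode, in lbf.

With equal pressure on both faces, forces on the annular region cancel; the net push is pressure × rod cross-section.
Rod cross-section A_rod = π/4 × (3.97 in)² = 12.38 in^2
F = P × A_rod

F ≈ 20900 lbf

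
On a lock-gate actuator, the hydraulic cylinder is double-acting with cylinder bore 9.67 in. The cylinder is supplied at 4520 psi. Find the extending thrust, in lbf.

F ≈ 3.32e5 lbf

Cap-side area A_cap = π/4 × (9.67 in)² = 73.44 in^2
F = P × A_cap = 4520 psi × A_cap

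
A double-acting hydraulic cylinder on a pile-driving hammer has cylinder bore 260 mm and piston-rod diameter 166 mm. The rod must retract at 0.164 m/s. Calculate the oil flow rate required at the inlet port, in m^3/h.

Q ≈ 18.6 m^3/h

Rod-side annular area A_ann = π/4 × (260² − 166²) = 31450 mm^2
Q = A × v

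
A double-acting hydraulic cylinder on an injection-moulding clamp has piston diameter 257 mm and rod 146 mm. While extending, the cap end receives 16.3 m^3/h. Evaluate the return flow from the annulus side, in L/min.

Q_out ≈ 184 L/min

Cap-side area A_cap = π/4 × (257 mm)² = 51870 mm^2
Rod-side annular area A_ann = π/4 × (257² − 146²) = 35130 mm^2
Piston speed v = Q_in/A_cap; rod-end outflow Q_out = v × A_ann = Q_in × A_ann/A_cap.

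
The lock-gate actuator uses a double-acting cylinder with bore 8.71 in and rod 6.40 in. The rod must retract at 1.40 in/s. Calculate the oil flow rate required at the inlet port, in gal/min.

Rod-side annular area A_ann = π/4 × (8.71² − 6.40²) = 27.41 in^2
Q = A × v

Q ≈ 9.97 gal/min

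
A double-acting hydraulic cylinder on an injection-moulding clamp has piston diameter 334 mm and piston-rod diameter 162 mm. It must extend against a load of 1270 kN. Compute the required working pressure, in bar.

Cap-side area A_cap = π/4 × (334 mm)² = 87620 mm^2
P = F / A = 1270 kN / A

P ≈ 145 bar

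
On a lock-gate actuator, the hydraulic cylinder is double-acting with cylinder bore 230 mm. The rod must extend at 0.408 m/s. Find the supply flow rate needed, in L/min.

Q ≈ 1020 L/min

Cap-side area A_cap = π/4 × (230 mm)² = 41550 mm^2
Q = A × v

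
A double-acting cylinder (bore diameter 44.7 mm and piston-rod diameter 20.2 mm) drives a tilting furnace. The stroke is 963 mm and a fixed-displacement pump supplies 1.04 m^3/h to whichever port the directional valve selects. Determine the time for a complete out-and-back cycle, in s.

Cap-side area A_cap = π/4 × (44.7 mm)² = 1569 mm^2
Rod-side annular area A_ann = π/4 × (44.7² − 20.2²) = 1249 mm^2
t_ext = A_cap·L/Q = 5.231 s
t_ret = A_ann·L/Q = 4.163 s
t_cycle = t_ext + t_ret

t ≈ 9.39 s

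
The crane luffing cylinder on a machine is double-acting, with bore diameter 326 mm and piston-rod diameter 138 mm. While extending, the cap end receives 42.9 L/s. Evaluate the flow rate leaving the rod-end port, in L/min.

Q_out ≈ 2110 L/min

Cap-side area A_cap = π/4 × (326 mm)² = 83470 mm^2
Rod-side annular area A_ann = π/4 × (326² − 138²) = 68510 mm^2
Piston speed v = Q_in/A_cap; rod-end outflow Q_out = v × A_ann = Q_in × A_ann/A_cap.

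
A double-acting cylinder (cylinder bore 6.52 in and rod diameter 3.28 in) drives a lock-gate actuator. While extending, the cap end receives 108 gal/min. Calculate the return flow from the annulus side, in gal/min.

Q_out ≈ 80.7 gal/min

Cap-side area A_cap = π/4 × (6.52 in)² = 33.39 in^2
Rod-side annular area A_ann = π/4 × (6.52² − 3.28²) = 24.94 in^2
Piston speed v = Q_in/A_cap; rod-end outflow Q_out = v × A_ann = Q_in × A_ann/A_cap.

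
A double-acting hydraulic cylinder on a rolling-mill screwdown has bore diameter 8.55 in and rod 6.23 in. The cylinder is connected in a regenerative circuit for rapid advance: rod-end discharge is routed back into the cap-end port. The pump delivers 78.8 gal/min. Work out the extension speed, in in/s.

v ≈ 9.95 in/s

In regeneration the rod-end outflow joins the pump flow into the cap end, so the net volume the pump must supply per unit advance equals the rod cross-section area.
Rod cross-section A_rod = π/4 × (6.23 in)² = 30.48 in^2
v = Q_pump / A_rod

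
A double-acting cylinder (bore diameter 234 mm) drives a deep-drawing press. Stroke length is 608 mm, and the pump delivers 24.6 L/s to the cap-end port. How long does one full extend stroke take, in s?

t ≈ 1.06 s

Cap-side area A_cap = π/4 × (234 mm)² = 43010 mm^2
Swept volume V = A × L; t = V / Q = A·L / Q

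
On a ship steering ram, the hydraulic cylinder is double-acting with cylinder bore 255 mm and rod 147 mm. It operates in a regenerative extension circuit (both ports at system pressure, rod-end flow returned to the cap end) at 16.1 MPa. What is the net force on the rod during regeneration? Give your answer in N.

With equal pressure on both faces, forces on the annular region cancel; the net push is pressure × rod cross-section.
Rod cross-section A_rod = π/4 × (147 mm)² = 16970 mm^2
F = P × A_rod

F ≈ 2.73e5 N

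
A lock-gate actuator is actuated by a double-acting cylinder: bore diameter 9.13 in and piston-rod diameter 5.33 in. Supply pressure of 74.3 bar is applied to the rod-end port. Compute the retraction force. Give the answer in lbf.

F ≈ 46500 lbf

Rod-side annular area A_ann = π/4 × (9.13² − 5.33²) = 43.16 in^2
On retraction the pressure acts on the annular area (bore minus rod).
F = P × A_ann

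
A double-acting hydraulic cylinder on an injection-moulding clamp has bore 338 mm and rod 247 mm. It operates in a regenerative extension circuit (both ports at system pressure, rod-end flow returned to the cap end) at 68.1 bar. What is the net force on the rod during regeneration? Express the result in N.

With equal pressure on both faces, forces on the annular region cancel; the net push is pressure × rod cross-section.
Rod cross-section A_rod = π/4 × (247 mm)² = 47920 mm^2
F = P × A_rod

F ≈ 3.26e5 N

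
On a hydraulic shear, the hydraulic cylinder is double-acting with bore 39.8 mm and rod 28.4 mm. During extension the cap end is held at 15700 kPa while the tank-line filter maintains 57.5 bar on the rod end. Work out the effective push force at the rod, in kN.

F ≈ 16.0 kN

Cap-side area A_cap = π/4 × (39.8 mm)² = 1244 mm^2
Rod-side annular area A_ann = π/4 × (39.8² − 28.4²) = 610.6 mm^2
Net thrust = P_cap·A_cap − P_rod·A_ann = 19.53 kN − 3.511 kN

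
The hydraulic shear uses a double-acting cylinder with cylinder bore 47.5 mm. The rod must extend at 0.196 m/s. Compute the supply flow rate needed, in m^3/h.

Cap-side area A_cap = π/4 × (47.5 mm)² = 1772 mm^2
Q = A × v

Q ≈ 1.25 m^3/h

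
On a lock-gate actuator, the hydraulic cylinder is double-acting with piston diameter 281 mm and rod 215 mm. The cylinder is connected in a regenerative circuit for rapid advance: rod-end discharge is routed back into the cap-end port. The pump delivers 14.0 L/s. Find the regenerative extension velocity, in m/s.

In regeneration the rod-end outflow joins the pump flow into the cap end, so the net volume the pump must supply per unit advance equals the rod cross-section area.
Rod cross-section A_rod = π/4 × (215 mm)² = 36310 mm^2
v = Q_pump / A_rod

v ≈ 0.386 m/s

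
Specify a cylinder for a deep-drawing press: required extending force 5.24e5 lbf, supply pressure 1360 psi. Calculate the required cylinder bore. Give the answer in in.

D ≈ 22.1 in

Extension force acts on the full piston face: F = P × (π/4)D².
D = √(4F / (πP)) = √(4 × 5.24e5 lbf / (π × 1360 psi))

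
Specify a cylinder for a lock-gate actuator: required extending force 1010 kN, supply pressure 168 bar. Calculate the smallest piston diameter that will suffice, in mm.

Extension force acts on the full piston face: F = P × (π/4)D².
D = √(4F / (πP)) = √(4 × 1010 kN / (π × 168 bar))

D ≈ 277 mm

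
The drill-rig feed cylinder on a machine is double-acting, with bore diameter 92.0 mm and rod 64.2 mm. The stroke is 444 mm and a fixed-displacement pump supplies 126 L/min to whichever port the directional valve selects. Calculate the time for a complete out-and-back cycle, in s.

Cap-side area A_cap = π/4 × (92.0 mm)² = 6648 mm^2
Rod-side annular area A_ann = π/4 × (92.0² − 64.2²) = 3410 mm^2
t_ext = A_cap·L/Q = 1.405 s
t_ret = A_ann·L/Q = 0.7211 s
t_cycle = t_ext + t_ret

t ≈ 2.13 s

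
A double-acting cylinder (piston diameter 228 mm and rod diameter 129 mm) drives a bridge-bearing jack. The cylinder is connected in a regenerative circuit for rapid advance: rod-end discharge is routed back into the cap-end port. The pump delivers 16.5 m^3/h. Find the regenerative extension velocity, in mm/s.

v ≈ 351 mm/s

In regeneration the rod-end outflow joins the pump flow into the cap end, so the net volume the pump must supply per unit advance equals the rod cross-section area.
Rod cross-section A_rod = π/4 × (129 mm)² = 13070 mm^2
v = Q_pump / A_rod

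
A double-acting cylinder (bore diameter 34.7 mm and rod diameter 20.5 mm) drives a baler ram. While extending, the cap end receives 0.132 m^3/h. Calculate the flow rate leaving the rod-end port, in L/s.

Cap-side area A_cap = π/4 × (34.7 mm)² = 945.7 mm^2
Rod-side annular area A_ann = π/4 × (34.7² − 20.5²) = 615.6 mm^2
Piston speed v = Q_in/A_cap; rod-end outflow Q_out = v × A_ann = Q_in × A_ann/A_cap.

Q_out ≈ 0.0239 L/s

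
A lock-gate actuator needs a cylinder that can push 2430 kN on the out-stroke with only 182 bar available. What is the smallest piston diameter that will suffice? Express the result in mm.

D ≈ 412 mm

Extension force acts on the full piston face: F = P × (π/4)D².
D = √(4F / (πP)) = √(4 × 2430 kN / (π × 182 bar))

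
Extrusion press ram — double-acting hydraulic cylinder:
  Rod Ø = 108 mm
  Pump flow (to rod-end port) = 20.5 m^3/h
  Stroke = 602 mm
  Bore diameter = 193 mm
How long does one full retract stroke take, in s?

t ≈ 2.12 s

Rod-side annular area A_ann = π/4 × (193² − 108²) = 20090 mm^2
Swept volume V = A × L; t = V / Q = A·L / Q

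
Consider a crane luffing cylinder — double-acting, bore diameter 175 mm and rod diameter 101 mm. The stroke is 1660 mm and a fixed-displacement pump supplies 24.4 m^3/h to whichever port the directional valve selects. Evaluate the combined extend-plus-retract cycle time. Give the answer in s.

Cap-side area A_cap = π/4 × (175 mm)² = 24050 mm^2
Rod-side annular area A_ann = π/4 × (175² − 101²) = 16040 mm^2
t_ext = A_cap·L/Q = 5.891 s
t_ret = A_ann·L/Q = 3.929 s
t_cycle = t_ext + t_ret

t ≈ 9.82 s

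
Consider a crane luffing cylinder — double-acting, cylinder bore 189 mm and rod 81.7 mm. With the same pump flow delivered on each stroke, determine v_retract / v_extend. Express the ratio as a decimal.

Cap-side area A_cap = π/4 × (189 mm)² = 28060 mm^2
Rod-side annular area A_ann = π/4 × (189² − 81.7²) = 22810 mm^2
For equal Q, v ∝ 1/A, so v_ret/v_ext = A_cap/A_ann.

v_ret/v_ext ≈ 1.23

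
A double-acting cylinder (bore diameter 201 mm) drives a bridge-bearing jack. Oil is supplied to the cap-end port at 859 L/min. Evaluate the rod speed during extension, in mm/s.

v ≈ 451 mm/s

Cap-side area A_cap = π/4 × (201 mm)² = 31730 mm^2
v = Q / A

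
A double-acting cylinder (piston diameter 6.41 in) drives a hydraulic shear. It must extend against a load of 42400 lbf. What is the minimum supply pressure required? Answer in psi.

P ≈ 1310 psi

Cap-side area A_cap = π/4 × (6.41 in)² = 32.27 in^2
P = F / A = 42400 lbf / A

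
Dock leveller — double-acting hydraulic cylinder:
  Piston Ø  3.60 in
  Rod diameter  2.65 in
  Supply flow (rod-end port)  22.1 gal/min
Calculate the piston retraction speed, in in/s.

Rod-side annular area A_ann = π/4 × (3.60² − 2.65²) = 4.663 in^2
Flow into the rod-end port fills the annular volume.
v = Q / A

v ≈ 18.2 in/s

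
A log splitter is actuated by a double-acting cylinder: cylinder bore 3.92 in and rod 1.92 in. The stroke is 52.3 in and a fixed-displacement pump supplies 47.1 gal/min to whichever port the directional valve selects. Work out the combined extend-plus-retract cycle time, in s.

Cap-side area A_cap = π/4 × (3.92 in)² = 12.07 in^2
Rod-side annular area A_ann = π/4 × (3.92² − 1.92²) = 9.173 in^2
t_ext = A_cap·L/Q = 3.481 s
t_ret = A_ann·L/Q = 2.646 s
t_cycle = t_ext + t_ret

t ≈ 6.13 s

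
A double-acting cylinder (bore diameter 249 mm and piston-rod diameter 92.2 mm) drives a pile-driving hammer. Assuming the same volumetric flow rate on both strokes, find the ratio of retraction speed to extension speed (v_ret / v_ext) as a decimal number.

v_ret/v_ext ≈ 1.16

Cap-side area A_cap = π/4 × (249 mm)² = 48700 mm^2
Rod-side annular area A_ann = π/4 × (249² − 92.2²) = 42020 mm^2
For equal Q, v ∝ 1/A, so v_ret/v_ext = A_cap/A_ann.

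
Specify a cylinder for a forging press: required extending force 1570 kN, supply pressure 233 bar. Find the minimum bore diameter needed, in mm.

D ≈ 293 mm

Extension force acts on the full piston face: F = P × (π/4)D².
D = √(4F / (πP)) = √(4 × 1570 kN / (π × 233 bar))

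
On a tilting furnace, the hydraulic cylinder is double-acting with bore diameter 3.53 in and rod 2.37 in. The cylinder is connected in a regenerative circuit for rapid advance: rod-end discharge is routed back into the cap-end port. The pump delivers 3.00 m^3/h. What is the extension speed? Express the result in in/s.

v ≈ 11.5 in/s

In regeneration the rod-end outflow joins the pump flow into the cap end, so the net volume the pump must supply per unit advance equals the rod cross-section area.
Rod cross-section A_rod = π/4 × (2.37 in)² = 4.412 in^2
v = Q_pump / A_rod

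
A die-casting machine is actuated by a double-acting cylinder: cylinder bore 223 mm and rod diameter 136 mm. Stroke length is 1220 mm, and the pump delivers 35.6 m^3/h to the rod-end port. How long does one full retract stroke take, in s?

t ≈ 3.03 s

Rod-side annular area A_ann = π/4 × (223² − 136²) = 24530 mm^2
Swept volume V = A × L; t = V / Q = A·L / Q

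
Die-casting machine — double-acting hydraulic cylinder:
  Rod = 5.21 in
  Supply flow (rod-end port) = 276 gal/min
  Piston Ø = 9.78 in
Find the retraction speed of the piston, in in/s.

v ≈ 19.7 in/s

Rod-side annular area A_ann = π/4 × (9.78² − 5.21²) = 53.80 in^2
Flow into the rod-end port fills the annular volume.
v = Q / A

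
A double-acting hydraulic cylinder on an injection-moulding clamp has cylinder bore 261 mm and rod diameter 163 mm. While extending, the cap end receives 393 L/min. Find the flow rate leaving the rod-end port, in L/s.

Q_out ≈ 4.00 L/s

Cap-side area A_cap = π/4 × (261 mm)² = 53500 mm^2
Rod-side annular area A_ann = π/4 × (261² − 163²) = 32630 mm^2
Piston speed v = Q_in/A_cap; rod-end outflow Q_out = v × A_ann = Q_in × A_ann/A_cap.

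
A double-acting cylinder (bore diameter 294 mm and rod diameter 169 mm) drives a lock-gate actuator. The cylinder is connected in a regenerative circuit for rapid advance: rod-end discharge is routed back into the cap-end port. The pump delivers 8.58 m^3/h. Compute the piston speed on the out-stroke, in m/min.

In regeneration the rod-end outflow joins the pump flow into the cap end, so the net volume the pump must supply per unit advance equals the rod cross-section area.
Rod cross-section A_rod = π/4 × (169 mm)² = 22430 mm^2
v = Q_pump / A_rod

v ≈ 6.37 m/min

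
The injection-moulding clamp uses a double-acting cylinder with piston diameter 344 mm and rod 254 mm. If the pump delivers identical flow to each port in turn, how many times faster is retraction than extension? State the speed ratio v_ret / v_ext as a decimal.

v_ret/v_ext ≈ 2.20

Cap-side area A_cap = π/4 × (344 mm)² = 92940 mm^2
Rod-side annular area A_ann = π/4 × (344² − 254²) = 42270 mm^2
For equal Q, v ∝ 1/A, so v_ret/v_ext = A_cap/A_ann.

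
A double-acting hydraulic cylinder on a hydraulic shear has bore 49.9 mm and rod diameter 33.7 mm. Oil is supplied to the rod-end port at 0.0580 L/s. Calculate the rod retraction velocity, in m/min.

Rod-side annular area A_ann = π/4 × (49.9² − 33.7²) = 1064 mm^2
Flow into the rod-end port fills the annular volume.
v = Q / A

v ≈ 3.27 m/min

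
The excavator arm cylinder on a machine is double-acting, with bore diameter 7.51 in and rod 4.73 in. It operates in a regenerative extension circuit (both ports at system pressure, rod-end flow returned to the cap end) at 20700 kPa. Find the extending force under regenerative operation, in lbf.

With equal pressure on both faces, forces on the annular region cancel; the net push is pressure × rod cross-section.
Rod cross-section A_rod = π/4 × (4.73 in)² = 17.57 in^2
F = P × A_rod

F ≈ 52800 lbf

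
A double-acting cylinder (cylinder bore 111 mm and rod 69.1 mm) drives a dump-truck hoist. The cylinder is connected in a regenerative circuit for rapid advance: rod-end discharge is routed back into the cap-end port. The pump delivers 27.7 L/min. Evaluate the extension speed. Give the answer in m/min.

v ≈ 7.39 m/min

In regeneration the rod-end outflow joins the pump flow into the cap end, so the net volume the pump must supply per unit advance equals the rod cross-section area.
Rod cross-section A_rod = π/4 × (69.1 mm)² = 3750 mm^2
v = Q_pump / A_rod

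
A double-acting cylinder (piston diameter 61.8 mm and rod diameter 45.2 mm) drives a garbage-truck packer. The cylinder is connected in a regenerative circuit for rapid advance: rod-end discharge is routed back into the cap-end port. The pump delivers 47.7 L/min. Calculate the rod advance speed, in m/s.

v ≈ 0.495 m/s

In regeneration the rod-end outflow joins the pump flow into the cap end, so the net volume the pump must supply per unit advance equals the rod cross-section area.
Rod cross-section A_rod = π/4 × (45.2 mm)² = 1605 mm^2
v = Q_pump / A_rod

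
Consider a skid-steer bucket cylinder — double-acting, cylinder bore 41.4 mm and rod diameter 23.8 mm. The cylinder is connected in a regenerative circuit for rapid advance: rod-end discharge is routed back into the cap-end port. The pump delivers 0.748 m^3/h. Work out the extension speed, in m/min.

v ≈ 28.0 m/min

In regeneration the rod-end outflow joins the pump flow into the cap end, so the net volume the pump must supply per unit advance equals the rod cross-section area.
Rod cross-section A_rod = π/4 × (23.8 mm)² = 444.9 mm^2
v = Q_pump / A_rod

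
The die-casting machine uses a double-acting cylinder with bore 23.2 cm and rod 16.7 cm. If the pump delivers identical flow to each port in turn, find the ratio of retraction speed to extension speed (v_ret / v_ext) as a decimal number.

Cap-side area A_cap = π/4 × (23.2 cm)² = 422.7 cm^2
Rod-side annular area A_ann = π/4 × (23.2² − 16.7²) = 203.7 cm^2
For equal Q, v ∝ 1/A, so v_ret/v_ext = A_cap/A_ann.

v_ret/v_ext ≈ 2.08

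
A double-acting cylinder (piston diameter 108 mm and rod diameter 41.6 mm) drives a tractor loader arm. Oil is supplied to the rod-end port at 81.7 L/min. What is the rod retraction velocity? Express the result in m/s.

v ≈ 0.175 m/s

Rod-side annular area A_ann = π/4 × (108² − 41.6²) = 7802 mm^2
Flow into the rod-end port fills the annular volume.
v = Q / A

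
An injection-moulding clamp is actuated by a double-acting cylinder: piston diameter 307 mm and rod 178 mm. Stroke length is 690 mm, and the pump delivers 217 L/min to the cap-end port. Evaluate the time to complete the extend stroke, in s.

Cap-side area A_cap = π/4 × (307 mm)² = 74020 mm^2
Swept volume V = A × L; t = V / Q = A·L / Q

t ≈ 14.1 s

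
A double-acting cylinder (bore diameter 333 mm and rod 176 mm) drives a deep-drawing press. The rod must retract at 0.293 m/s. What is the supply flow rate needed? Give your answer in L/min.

Q ≈ 1100 L/min

Rod-side annular area A_ann = π/4 × (333² − 176²) = 62760 mm^2
Q = A × v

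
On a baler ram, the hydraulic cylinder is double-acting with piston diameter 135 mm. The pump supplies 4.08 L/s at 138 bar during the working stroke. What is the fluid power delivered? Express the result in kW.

Hydraulic power = P × Q

W ≈ 56.3 kW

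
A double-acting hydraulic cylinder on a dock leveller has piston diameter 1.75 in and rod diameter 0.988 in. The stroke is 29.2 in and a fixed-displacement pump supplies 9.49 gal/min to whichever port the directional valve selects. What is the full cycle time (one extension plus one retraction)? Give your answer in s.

t ≈ 3.23 s

Cap-side area A_cap = π/4 × (1.75 in)² = 2.405 in^2
Rod-side annular area A_ann = π/4 × (1.75² − 0.988²) = 1.639 in^2
t_ext = A_cap·L/Q = 1.922 s
t_ret = A_ann·L/Q = 1.310 s
t_cycle = t_ext + t_ret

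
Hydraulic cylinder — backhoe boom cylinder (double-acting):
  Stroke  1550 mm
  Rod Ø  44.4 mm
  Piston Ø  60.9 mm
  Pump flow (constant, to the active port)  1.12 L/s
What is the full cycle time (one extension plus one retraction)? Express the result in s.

t ≈ 5.92 s

Cap-side area A_cap = π/4 × (60.9 mm)² = 2913 mm^2
Rod-side annular area A_ann = π/4 × (60.9² − 44.4²) = 1365 mm^2
t_ext = A_cap·L/Q = 4.031 s
t_ret = A_ann·L/Q = 1.888 s
t_cycle = t_ext + t_ret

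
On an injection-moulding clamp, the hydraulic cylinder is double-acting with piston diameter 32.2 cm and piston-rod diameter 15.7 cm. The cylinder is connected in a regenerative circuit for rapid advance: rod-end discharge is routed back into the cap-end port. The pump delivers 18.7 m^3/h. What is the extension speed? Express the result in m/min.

v ≈ 16.1 m/min

In regeneration the rod-end outflow joins the pump flow into the cap end, so the net volume the pump must supply per unit advance equals the rod cross-section area.
Rod cross-section A_rod = π/4 × (15.7 cm)² = 193.6 cm^2
v = Q_pump / A_rod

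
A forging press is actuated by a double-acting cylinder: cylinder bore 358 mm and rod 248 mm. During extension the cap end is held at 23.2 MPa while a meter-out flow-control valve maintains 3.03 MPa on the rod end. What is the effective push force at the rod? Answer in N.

Cap-side area A_cap = π/4 × (358 mm)² = 1.007e5 mm^2
Rod-side annular area A_ann = π/4 × (358² − 248²) = 52350 mm^2
Net thrust = P_cap·A_cap − P_rod·A_ann = 2.335e6 N − 1.586e5 N

F ≈ 2.18e6 N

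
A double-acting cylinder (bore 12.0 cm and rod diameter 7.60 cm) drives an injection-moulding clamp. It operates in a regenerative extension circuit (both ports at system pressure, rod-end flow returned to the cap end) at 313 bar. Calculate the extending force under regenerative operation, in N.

With equal pressure on both faces, forces on the annular region cancel; the net push is pressure × rod cross-section.
Rod cross-section A_rod = π/4 × (7.60 cm)² = 45.36 cm^2
F = P × A_rod

F ≈ 1.42e5 N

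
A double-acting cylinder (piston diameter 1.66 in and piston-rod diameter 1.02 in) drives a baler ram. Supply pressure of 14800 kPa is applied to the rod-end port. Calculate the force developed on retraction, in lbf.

Rod-side annular area A_ann = π/4 × (1.66² − 1.02²) = 1.347 in^2
On retraction the pressure acts on the annular area (bore minus rod).
F = P × A_ann

F ≈ 2890 lbf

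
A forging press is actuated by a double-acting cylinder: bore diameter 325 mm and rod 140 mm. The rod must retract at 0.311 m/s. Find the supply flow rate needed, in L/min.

Rod-side annular area A_ann = π/4 × (325² − 140²) = 67560 mm^2
Q = A × v

Q ≈ 1260 L/min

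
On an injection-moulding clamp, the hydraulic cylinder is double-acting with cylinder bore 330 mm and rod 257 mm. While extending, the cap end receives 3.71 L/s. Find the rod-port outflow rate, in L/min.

Cap-side area A_cap = π/4 × (330 mm)² = 85530 mm^2
Rod-side annular area A_ann = π/4 × (330² − 257²) = 33660 mm^2
Piston speed v = Q_in/A_cap; rod-end outflow Q_out = v × A_ann = Q_in × A_ann/A_cap.

Q_out ≈ 87.6 L/min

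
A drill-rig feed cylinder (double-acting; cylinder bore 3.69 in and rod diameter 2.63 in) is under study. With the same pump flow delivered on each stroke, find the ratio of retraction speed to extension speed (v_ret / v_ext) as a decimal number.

v_ret/v_ext ≈ 2.03

Cap-side area A_cap = π/4 × (3.69 in)² = 10.69 in^2
Rod-side annular area A_ann = π/4 × (3.69² − 2.63²) = 5.262 in^2
For equal Q, v ∝ 1/A, so v_ret/v_ext = A_cap/A_ann.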